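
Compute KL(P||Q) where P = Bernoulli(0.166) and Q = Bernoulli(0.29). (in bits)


KL = p*log2(p/q) + (1-p)*log2((1-p)/(1-q)) = 0.166*log2(0.166/0.29) + 0.834*log2(0.834/0.71) = 0.0601

0.0601 bits


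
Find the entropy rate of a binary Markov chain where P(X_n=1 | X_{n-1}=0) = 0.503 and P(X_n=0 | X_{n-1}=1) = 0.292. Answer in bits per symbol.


Stationary distribution: pi_0 = p10/(p01+p10) = 0.3673, pi_1 = 0.6327. Entropy rate H' = pi_0*H(p01) + pi_1*H(p10) = 0.3673*1.0 + 0.6327*0.8713 = 0.9186

0.9186 bits/symbol


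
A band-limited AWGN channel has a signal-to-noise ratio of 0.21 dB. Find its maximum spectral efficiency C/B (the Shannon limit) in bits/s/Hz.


SNR_linear = 10^(0.21/10) = 1.0495; C/B = log2(1 + SNR_linear) = log2(1 + 1.0495) = 1.0353

1.0353 bits/s/Hz


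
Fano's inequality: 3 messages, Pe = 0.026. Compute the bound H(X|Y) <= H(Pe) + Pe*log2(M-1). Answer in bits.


H(Pe) = -Pe*log2(Pe) - (1-Pe)*log2(1-Pe) = -0.026*log2(0.026) - 0.974*log2(0.974) = 0.136899 + 0.037018 = 0.1739. Pe*log2(M-1) = 0.026*log2(2) = 0.026000. Bound = H(Pe) + Pe*log2(M-1) = 0.136899 + 0.037018 + 0.026000 = 0.1999

0.1999 bits


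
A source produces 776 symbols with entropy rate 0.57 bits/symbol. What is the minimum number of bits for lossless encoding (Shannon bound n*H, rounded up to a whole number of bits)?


Minimum bits >= n * H = 776 * 0.57 = 442.32, rounded up to a whole number of bits = 443

443 bits


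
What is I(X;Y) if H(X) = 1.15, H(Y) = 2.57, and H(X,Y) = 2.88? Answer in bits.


I(X;Y) = H(X) + H(Y) - H(X,Y) = 1.15 + 2.57 - 2.88 = 0.84

0.84 bits


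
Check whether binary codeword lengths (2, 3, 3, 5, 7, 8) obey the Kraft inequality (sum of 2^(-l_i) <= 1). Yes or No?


Kraft sum = sum(2^(-l_i)) = 0.543, need <= 1. Result: satisfied (a binary prefix-free code with these lengths exists)

Yes


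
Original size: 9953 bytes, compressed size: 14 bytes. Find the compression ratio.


Ratio = original / compressed = 9953 / 14 = 710.9286

710.9286


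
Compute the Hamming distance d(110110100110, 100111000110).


Count differing positions: . ^ . . . ^ ^ . . . . . = 3 differences

3


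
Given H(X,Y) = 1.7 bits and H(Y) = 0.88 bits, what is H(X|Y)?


H(X|Y) = H(X,Y) - H(Y) = 1.7 - 0.88 = 0.82

0.82 bits


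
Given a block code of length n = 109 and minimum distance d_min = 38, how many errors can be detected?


Detection capability = d_min - 1 = 38 - 1 = 37

37 errors


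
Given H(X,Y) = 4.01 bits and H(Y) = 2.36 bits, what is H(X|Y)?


H(X|Y) = H(X,Y) - H(Y) = 4.01 - 2.36 = 1.65

1.65 bits


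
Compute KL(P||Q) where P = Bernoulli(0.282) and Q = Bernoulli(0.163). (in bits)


KL = p*log2(p/q) + (1-p)*log2((1-p)/(1-q)) = 0.282*log2(0.282/0.163) + 0.718*log2(0.718/0.837) = 0.0642

0.0642 bits


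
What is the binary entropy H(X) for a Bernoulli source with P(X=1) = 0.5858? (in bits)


H = -p*log2(p) - (1-p)*log2(1-p). -0.5858*log2(0.5858) = 0.451956; -0.4142*log2(0.4142) = 0.526697. H = 0.451956 + 0.526697 = 0.9787

0.9787 bits


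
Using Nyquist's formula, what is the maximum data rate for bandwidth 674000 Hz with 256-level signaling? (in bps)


Rate = 2 * B * log2(M) = 2 * 674000 * 8.0 = 10784000.0

10784000.0 bps


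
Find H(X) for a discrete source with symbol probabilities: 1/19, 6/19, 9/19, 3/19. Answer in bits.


H = -sum(p_i * log2(p_i)). Terms: -(1/19)*log2(1/19) = 0.223575; -(6/19)*log2(6/19) = 0.525147; -(9/19)*log2(9/19) = 0.510633; -(3/19)*log2(3/19) = 0.420468. H = 0.223575 + 0.525147 + 0.510633 + 0.420468 = 1.6798

1.6798 bits


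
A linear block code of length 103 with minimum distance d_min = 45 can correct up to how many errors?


Correction capability = floor((d-1)/2) = floor((45-1)/2) = 22

22 errors


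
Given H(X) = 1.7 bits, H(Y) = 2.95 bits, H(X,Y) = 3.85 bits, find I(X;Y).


I(X;Y) = H(X) + H(Y) - H(X,Y) = 1.7 + 2.95 - 3.85 = 0.8

0.8 bits


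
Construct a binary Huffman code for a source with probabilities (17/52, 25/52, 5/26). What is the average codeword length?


Huffman construction (repeatedly merge the two least-probable nodes; each merge adds 1 bit to every symbol beneath it): 5/26 + 17/52 = 27/52; 25/52 + 27/52 = 1. Resulting codeword lengths (in the order the probabilities were given): (2, 1, 2). L_avg = sum(p_i * l_i) = 17/52*2 + 25/52*1 + 5/26*2 = 79/52 = 1.5192

1.5192 bits


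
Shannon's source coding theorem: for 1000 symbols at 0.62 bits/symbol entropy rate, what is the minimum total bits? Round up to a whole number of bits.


Minimum bits >= n * H = 1000 * 0.62 = 620.0, rounded up to a whole number of bits = 620

620 bits


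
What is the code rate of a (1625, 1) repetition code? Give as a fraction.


Rate = k/n = 1/1625

1/1625


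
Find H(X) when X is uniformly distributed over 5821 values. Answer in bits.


H = log2(n) = log2(5821) = 12.5071

12.5071 bits


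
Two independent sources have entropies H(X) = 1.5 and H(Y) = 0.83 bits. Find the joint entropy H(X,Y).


For independent variables, H(X,Y) = H(X) + H(Y) = 1.5 + 0.83 = 2.33

2.33 bits


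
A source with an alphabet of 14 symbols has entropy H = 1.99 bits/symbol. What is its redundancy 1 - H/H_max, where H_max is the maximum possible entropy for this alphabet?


H_max = log2(K) = log2(14) = 3.8074 bits/symbol. Redundancy = 1 - H/H_max = 1 - 1.99/3.8074 = 1 - 0.5227 = 0.4773

0.4773


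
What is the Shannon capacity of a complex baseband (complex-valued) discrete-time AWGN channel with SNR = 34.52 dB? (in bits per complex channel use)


SNR_linear = 10^(34.52/10) = 2831.392; C = log2(1 + SNR_linear) = log2(1 + 2831.392) = 11.4678

11.4678 bits/channel use


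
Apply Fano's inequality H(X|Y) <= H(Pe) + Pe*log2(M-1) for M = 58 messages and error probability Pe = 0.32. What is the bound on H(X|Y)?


H(Pe) = -Pe*log2(Pe) - (1-Pe)*log2(1-Pe) = -0.32*log2(0.32) - 0.68*log2(0.68) = 0.526034 + 0.378347 = 0.9044. Pe*log2(M-1) = 0.32*log2(57) = 1.866525. Bound = H(Pe) + Pe*log2(M-1) = 0.526034 + 0.378347 + 1.866525 = 2.7709

2.7709 bits


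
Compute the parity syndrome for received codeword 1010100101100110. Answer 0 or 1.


Syndrome = XOR of all bits = 1 XOR 0 XOR 1 XOR 0 XOR 1 XOR 0 XOR 0 XOR 1 XOR 0 XOR 1 XOR 1 XOR 0 XOR 0 XOR 1 XOR 1 XOR 0 = 0

0


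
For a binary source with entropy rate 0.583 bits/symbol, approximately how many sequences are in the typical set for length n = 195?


log2|A_typical| = nH = 195 * 0.583 = 113.685, so |A_typical| ~ 2^113.685 = 1.670e+34

1.670e+34


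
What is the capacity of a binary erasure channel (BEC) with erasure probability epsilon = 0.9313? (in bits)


C = 1 - epsilon = 1 - 0.9313 = 0.0687

0.0687 bits


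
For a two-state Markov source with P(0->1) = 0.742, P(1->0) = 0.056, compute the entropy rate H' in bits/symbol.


Stationary distribution: pi_0 = p10/(p01+p10) = 0.0702, pi_1 = 0.9298. Entropy rate H' = pi_0*H(p01) + pi_1*H(p10) = 0.0702*0.8237 + 0.9298*0.3114 = 0.3473

0.3473 bits/symbol


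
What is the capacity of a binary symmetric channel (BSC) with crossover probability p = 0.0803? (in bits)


H(p) = -p*log2(p) - (1-p)*log2(1-p) = -0.0803*log2(0.0803) - 0.9197*log2(0.9197) = 0.292168 + 0.111067 = 0.4032. C = 1 - H(p) = 1 - 0.4032 = 0.5968

0.5968 bits


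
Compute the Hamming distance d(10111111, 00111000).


Count differing positions: ^ . . . . ^ ^ ^ = 4 differences

4


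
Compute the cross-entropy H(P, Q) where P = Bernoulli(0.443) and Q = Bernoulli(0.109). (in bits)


H(P,Q) = -p*log2(q) - (1-p)*log2(1-q). -0.443*log2(0.109) = 1.416537; -0.557*log2(0.891) = 0.092742. H(P,Q) = 1.416537 + 0.092742 = 1.5093

1.5093 bits


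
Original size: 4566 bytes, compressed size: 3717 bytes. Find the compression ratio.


Ratio = original / compressed = 4566 / 3717 = 1.2284

1.2284


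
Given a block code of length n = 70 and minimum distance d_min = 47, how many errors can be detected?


Detection capability = d_min - 1 = 47 - 1 = 46

46 errors


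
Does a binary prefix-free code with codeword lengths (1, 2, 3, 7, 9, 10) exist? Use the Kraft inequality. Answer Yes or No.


Kraft sum = sum(2^(-l_i)) = 0.8857, need <= 1. Result: satisfied (a binary prefix-free code with these lengths exists)

Yes


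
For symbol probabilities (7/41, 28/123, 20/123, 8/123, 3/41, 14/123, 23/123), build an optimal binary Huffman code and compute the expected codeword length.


Huffman construction (repeatedly merge the two least-probable nodes; each merge adds 1 bit to every symbol beneath it): 8/123 + 3/41 = 17/123; 14/123 + 17/123 = 31/123; 20/123 + 7/41 = 1/3; 23/123 + 28/123 = 17/41; 31/123 + 1/3 = 24/41; 17/41 + 24/41 = 1. Resulting codeword lengths (in the order the probabilities were given): (3, 2, 3, 4, 4, 3, 2). L_avg = sum(p_i * l_i) = 7/41*3 + 28/123*2 + 20/123*3 + 8/123*4 + 3/41*4 + 14/123*3 + 23/123*2 = 335/123 = 2.7236

2.7236 bits


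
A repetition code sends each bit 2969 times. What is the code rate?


Rate = k/n = 1/2969

1/2969


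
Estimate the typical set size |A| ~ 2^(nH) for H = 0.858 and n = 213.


log2|A_typical| = nH = 213 * 0.858 = 182.754, so |A_typical| ~ 2^182.754 = 1.034e+55

1.034e+55


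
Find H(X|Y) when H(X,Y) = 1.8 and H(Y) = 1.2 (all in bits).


H(X|Y) = H(X,Y) - H(Y) = 1.8 - 1.2 = 0.6

0.6 bits


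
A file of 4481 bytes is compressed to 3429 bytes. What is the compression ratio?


Ratio = original / compressed = 4481 / 3429 = 1.3068

1.3068


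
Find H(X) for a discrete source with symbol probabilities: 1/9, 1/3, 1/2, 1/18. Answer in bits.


H = -sum(p_i * log2(p_i)). Terms: -(1/9)*log2(1/9) = 0.352214; -(1/3)*log2(1/3) = 0.528321; -(1/2)*log2(1/2) = 0.500000; -(1/18)*log2(1/18) = 0.231663. H = 0.352214 + 0.528321 + 0.500000 + 0.231663 = 1.6122

1.6122 bits


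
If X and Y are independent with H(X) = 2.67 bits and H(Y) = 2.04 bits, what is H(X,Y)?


For independent variables, H(X,Y) = H(X) + H(Y) = 2.67 + 2.04 = 4.71

4.71 bits


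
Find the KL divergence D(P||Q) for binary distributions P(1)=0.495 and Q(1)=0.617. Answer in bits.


KL = p*log2(p/q) + (1-p)*log2((1-p)/(1-q)) = 0.495*log2(0.495/0.617) + 0.505*log2(0.505/0.383) = 0.0441

0.0441 bits


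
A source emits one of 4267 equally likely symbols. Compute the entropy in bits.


H = log2(n) = log2(4267) = 12.059

12.059 bits


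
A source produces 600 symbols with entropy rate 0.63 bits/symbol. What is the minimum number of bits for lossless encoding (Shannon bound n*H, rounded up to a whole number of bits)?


Minimum bits >= n * H = 600 * 0.63 = 378.0, rounded up to a whole number of bits = 378

378 bits


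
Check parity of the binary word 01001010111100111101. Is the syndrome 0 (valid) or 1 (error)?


Syndrome = XOR of all bits = 0 XOR 1 XOR 0 XOR 0 XOR 1 XOR 0 XOR 1 XOR 0 XOR 1 XOR 1 XOR 1 XOR 1 XOR 0 XOR 0 XOR 1 XOR 1 XOR 1 XOR 1 XOR 0 XOR 1 = 0

0


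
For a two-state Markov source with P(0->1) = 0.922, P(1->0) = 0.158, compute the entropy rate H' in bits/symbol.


Stationary distribution: pi_0 = p10/(p01+p10) = 0.1463, pi_1 = 0.8537. Entropy rate H' = pi_0*H(p01) + pi_1*H(p10) = 0.1463*0.3951 + 0.8537*0.6295 = 0.5952

0.5952 bits/symbol


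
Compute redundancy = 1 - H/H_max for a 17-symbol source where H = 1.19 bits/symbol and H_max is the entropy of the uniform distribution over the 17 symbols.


H_max = log2(K) = log2(17) = 4.0875 bits/symbol. Redundancy = 1 - H/H_max = 1 - 1.19/4.0875 = 1 - 0.2911 = 0.7089

0.7089


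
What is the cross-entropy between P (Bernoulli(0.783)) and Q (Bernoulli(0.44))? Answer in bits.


H(P,Q) = -p*log2(q) - (1-p)*log2(1-q). -0.783*log2(0.44) = 0.927404; -0.217*log2(0.56) = 0.181521. H(P,Q) = 0.927404 + 0.181521 = 1.1089

1.1089 bits


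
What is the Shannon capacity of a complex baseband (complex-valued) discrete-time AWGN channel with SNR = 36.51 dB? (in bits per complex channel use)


SNR_linear = 10^(36.51/10) = 4477.133; C = log2(1 + SNR_linear) = log2(1 + 4477.133) = 12.1287

12.1287 bits/channel use


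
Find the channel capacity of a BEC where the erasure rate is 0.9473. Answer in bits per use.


C = 1 - epsilon = 1 - 0.9473 = 0.0527

0.0527 bits


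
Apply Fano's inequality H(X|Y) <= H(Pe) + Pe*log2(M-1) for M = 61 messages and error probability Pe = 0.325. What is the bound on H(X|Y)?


H(Pe) = -Pe*log2(Pe) - (1-Pe)*log2(1-Pe) = -0.325*log2(0.325) - 0.675*log2(0.675) = 0.526984 + 0.382752 = 0.9097. Pe*log2(M-1) = 0.325*log2(60) = 1.919739. Bound = H(Pe) + Pe*log2(M-1) = 0.526984 + 0.382752 + 1.919739 = 2.8295

2.8295 bits


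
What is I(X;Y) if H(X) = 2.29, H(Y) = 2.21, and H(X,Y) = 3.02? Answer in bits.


I(X;Y) = H(X) + H(Y) - H(X,Y) = 2.29 + 2.21 - 3.02 = 1.48

1.48 bits


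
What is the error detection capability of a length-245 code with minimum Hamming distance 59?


Detection capability = d_min - 1 = 59 - 1 = 58

58 errors


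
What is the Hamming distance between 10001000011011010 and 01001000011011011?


Count differing positions: ^ ^ . . . . . . . . . . . . . . ^ = 3 differences

3


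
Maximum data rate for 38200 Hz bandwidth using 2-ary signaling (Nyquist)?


Rate = 2 * B * log2(M) = 2 * 38200 * 1.0 = 76400.0

76400.0 bps


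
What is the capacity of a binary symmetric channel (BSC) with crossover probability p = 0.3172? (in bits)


H(p) = -p*log2(p) - (1-p)*log2(1-p) = -0.3172*log2(0.3172) - 0.6828*log2(0.6828) = 0.525453 + 0.375858 = 0.9013. C = 1 - H(p) = 1 - 0.9013 = 0.0987

0.0987 bits


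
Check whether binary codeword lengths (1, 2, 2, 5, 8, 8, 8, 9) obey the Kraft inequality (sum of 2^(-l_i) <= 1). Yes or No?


Kraft sum = sum(2^(-l_i)) = 1.0449, need <= 1. Result: violated (a binary prefix-free code with these lengths cannot exist)

No


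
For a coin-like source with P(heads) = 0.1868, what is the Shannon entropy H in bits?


H = -p*log2(p) - (1-p)*log2(1-p). -0.1868*log2(0.1868) = 0.452137; -0.8132*log2(0.8132) = 0.242592. H = 0.452137 + 0.242592 = 0.6947

0.6947 bits


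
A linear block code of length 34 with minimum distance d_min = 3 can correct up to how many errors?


Correction capability = floor((d-1)/2) = floor((3-1)/2) = 1

1 errors


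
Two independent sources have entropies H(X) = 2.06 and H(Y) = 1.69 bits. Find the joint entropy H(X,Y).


For independent variables, H(X,Y) = H(X) + H(Y) = 2.06 + 1.69 = 3.75

3.75 bits


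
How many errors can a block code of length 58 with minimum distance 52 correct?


Correction capability = floor((d-1)/2) = floor((52-1)/2) = 25

25 errors


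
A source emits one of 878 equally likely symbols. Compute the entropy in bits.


H = log2(n) = log2(878) = 9.7781

9.7781 bits


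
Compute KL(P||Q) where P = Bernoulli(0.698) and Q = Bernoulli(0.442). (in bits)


KL = p*log2(p/q) + (1-p)*log2((1-p)/(1-q)) = 0.698*log2(0.698/0.442) + 0.302*log2(0.302/0.558) = 0.1926

0.1926 bits


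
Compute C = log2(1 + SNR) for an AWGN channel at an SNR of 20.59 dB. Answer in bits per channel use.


SNR_linear = 10^(20.59/10) = 114.5513; C = log2(1 + SNR_linear) = log2(1 + 114.5513) = 6.8524

6.8524 bits/channel use


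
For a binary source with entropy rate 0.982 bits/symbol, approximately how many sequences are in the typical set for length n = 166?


log2|A_typical| = nH = 166 * 0.982 = 163.012, so |A_typical| ~ 2^163.012 = 1.179e+49

1.179e+49


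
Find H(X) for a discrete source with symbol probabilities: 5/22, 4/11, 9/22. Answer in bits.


H = -sum(p_i * log2(p_i)). Terms: -(5/22)*log2(5/22) = 0.485796; -(4/11)*log2(4/11) = 0.530702; -(9/22)*log2(9/22) = 0.527525. H = 0.485796 + 0.530702 + 0.527525 = 1.544

1.544 bits


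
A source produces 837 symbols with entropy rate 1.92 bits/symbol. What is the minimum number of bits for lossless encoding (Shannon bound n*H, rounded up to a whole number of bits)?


Minimum bits >= n * H = 837 * 1.92 = 1607.04, rounded up to a whole number of bits = 1608

1608 bits


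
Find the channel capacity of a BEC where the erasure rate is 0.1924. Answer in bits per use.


C = 1 - epsilon = 1 - 0.1924 = 0.8076

0.8076 bits


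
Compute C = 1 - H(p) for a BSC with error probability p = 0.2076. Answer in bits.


H(p) = -p*log2(p) - (1-p)*log2(1-p) = -0.2076*log2(0.2076) - 0.7924*log2(0.7924) = 0.470862 + 0.266008 = 0.7369. C = 1 - H(p) = 1 - 0.7369 = 0.2631

0.2631 bits


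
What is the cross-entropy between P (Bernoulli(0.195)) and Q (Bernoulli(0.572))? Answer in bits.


H(P,Q) = -p*log2(q) - (1-p)*log2(1-q). -0.195*log2(0.572) = 0.157153; -0.805*log2(0.428) = 0.985575. H(P,Q) = 0.157153 + 0.985575 = 1.1427

1.1427 bits


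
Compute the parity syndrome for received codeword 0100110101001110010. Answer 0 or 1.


Syndrome = XOR of all bits = 0 XOR 1 XOR 0 XOR 0 XOR 1 XOR 1 XOR 0 XOR 1 XOR 0 XOR 1 XOR 0 XOR 0 XOR 1 XOR 1 XOR 1 XOR 0 XOR 0 XOR 1 XOR 0 = 1

1


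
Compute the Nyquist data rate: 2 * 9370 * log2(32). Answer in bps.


Rate = 2 * B * log2(M) = 2 * 9370 * 5.0 = 93700.0

93700.0 bps


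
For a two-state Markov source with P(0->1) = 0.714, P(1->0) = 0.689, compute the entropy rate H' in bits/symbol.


Stationary distribution: pi_0 = p10/(p01+p10) = 0.4911, pi_1 = 0.5089. Entropy rate H' = pi_0*H(p01) + pi_1*H(p10) = 0.4911*0.8635 + 0.5089*0.8943 = 0.8792

0.8792 bits/symbol


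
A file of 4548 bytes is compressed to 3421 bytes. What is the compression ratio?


Ratio = original / compressed = 4548 / 3421 = 1.3294

1.3294


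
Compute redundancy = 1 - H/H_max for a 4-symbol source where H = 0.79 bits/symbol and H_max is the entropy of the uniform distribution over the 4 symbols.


H_max = log2(K) = log2(4) = 2.0 bits/symbol. Redundancy = 1 - H/H_max = 1 - 0.79/2.0 = 1 - 0.395 = 0.605

0.605


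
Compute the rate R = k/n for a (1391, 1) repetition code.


Rate = k/n = 1/1391

1/1391


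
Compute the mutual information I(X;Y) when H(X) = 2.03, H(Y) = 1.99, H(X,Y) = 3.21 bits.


I(X;Y) = H(X) + H(Y) - H(X,Y) = 2.03 + 1.99 - 3.21 = 0.81

0.81 bits


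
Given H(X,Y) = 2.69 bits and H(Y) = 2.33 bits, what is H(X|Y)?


H(X|Y) = H(X,Y) - H(Y) = 2.69 - 2.33 = 0.36

0.36 bits


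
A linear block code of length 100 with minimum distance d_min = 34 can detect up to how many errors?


Detection capability = d_min - 1 = 34 - 1 = 33

33 errors


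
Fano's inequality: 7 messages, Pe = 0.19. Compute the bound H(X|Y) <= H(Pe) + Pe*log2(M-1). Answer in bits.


H(Pe) = -Pe*log2(Pe) - (1-Pe)*log2(1-Pe) = -0.19*log2(0.19) - 0.81*log2(0.81) = 0.455226 + 0.246245 = 0.7015. Pe*log2(M-1) = 0.19*log2(6) = 0.491143. Bound = H(Pe) + Pe*log2(M-1) = 0.455226 + 0.246245 + 0.491143 = 1.1926

1.1926 bits


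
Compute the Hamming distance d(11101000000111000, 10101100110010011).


Count differing positions: . ^ . . . ^ . . ^ ^ . ^ . ^ . ^ ^ = 8 differences

8


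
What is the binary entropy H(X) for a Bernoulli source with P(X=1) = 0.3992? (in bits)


H = -p*log2(p) - (1-p)*log2(1-p). -0.3992*log2(0.3992) = 0.528867; -0.6008*log2(0.6008) = 0.441614. H = 0.528867 + 0.441614 = 0.9705

0.9705 bits


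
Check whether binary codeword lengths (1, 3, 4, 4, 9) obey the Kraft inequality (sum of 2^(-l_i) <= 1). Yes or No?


Kraft sum = sum(2^(-l_i)) = 0.752, need <= 1. Result: satisfied (a binary prefix-free code with these lengths exists)

Yes


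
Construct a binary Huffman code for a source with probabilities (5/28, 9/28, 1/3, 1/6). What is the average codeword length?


Huffman construction (repeatedly merge the two least-probable nodes; each merge adds 1 bit to every symbol beneath it): 1/6 + 5/28 = 29/84; 9/28 + 1/3 = 55/84; 29/84 + 55/84 = 1. Resulting codeword lengths (in the order the probabilities were given): (2, 2, 2, 2). L_avg = sum(p_i * l_i) = 5/28*2 + 9/28*2 + 1/3*2 + 1/6*2 = 2

2.0 bits


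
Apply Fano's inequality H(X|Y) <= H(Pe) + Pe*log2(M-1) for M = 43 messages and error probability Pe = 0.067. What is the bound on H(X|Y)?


H(Pe) = -Pe*log2(Pe) - (1-Pe)*log2(1-Pe) = -0.067*log2(0.067) - 0.933*log2(0.933) = 0.261280 + 0.093348 = 0.3546. Pe*log2(M-1) = 0.067*log2(42) = 0.361285. Bound = H(Pe) + Pe*log2(M-1) = 0.261280 + 0.093348 + 0.361285 = 0.7159

0.7159 bits


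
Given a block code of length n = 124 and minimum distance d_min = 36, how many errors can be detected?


Detection capability = d_min - 1 = 36 - 1 = 35

35 errors


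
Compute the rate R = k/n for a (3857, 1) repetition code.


Rate = k/n = 1/3857

1/3857


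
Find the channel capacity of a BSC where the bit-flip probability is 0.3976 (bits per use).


H(p) = -p*log2(p) - (1-p)*log2(1-p) = -0.3976*log2(0.3976) - 0.6024*log2(0.6024) = 0.529051 + 0.440479 = 0.9695. C = 1 - H(p) = 1 - 0.9695 = 0.0305

0.0305 bits


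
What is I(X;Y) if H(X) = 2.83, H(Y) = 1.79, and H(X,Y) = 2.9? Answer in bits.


I(X;Y) = H(X) + H(Y) - H(X,Y) = 2.83 + 1.79 - 2.9 = 1.72

1.72 bits


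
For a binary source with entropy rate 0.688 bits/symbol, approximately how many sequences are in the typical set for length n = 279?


log2|A_typical| = nH = 279 * 0.688 = 191.952, so |A_typical| ~ 2^191.952 = 6.072e+57

6.072e+57


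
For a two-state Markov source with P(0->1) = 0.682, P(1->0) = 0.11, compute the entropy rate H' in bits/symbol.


Stationary distribution: pi_0 = p10/(p01+p10) = 0.1389, pi_1 = 0.8611. Entropy rate H' = pi_0*H(p01) + pi_1*H(p10) = 0.1389*0.9022 + 0.8611*0.4999 = 0.5558

0.5558 bits/symbol


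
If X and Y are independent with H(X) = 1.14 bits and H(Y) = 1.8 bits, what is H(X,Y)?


For independent variables, H(X,Y) = H(X) + H(Y) = 1.14 + 1.8 = 2.94

2.94 bits


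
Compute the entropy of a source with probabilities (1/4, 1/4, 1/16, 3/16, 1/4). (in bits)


H = -sum(p_i * log2(p_i)). Terms: -(1/4)*log2(1/4) = 0.500000; -(1/4)*log2(1/4) = 0.500000; -(1/16)*log2(1/16) = 0.250000; -(3/16)*log2(3/16) = 0.452820; -(1/4)*log2(1/4) = 0.500000. H = 0.500000 + 0.500000 + 0.250000 + 0.452820 + 0.500000 = 2.2028

2.2028 bits


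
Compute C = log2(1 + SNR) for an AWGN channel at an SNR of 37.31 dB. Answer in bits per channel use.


SNR_linear = 10^(37.31/10) = 5382.6978; C = log2(1 + SNR_linear) = log2(1 + 5382.6978) = 12.3944

12.3944 bits/channel use


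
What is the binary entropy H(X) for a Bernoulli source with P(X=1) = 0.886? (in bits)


H = -p*log2(p) - (1-p)*log2(1-p). -0.886*log2(0.886) = 0.154715; -0.114*log2(0.114) = 0.357150. H = 0.154715 + 0.357150 = 0.5119

0.5119 bits


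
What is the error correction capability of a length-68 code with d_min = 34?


Correction capability = floor((d-1)/2) = floor((34-1)/2) = 16

16 errors


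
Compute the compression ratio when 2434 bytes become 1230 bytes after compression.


Ratio = original / compressed = 2434 / 1230 = 1.9789

1.9789


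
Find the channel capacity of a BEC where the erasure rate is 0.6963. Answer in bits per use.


C = 1 - epsilon = 1 - 0.6963 = 0.3037

0.3037 bits


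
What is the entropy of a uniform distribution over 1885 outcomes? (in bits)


H = log2(n) = log2(1885) = 10.8803

10.8803 bits


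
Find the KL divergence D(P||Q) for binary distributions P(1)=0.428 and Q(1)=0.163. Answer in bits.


KL = p*log2(p/q) + (1-p)*log2((1-p)/(1-q)) = 0.428*log2(0.428/0.163) + 0.572*log2(0.572/0.837) = 0.2819

0.2819 bits


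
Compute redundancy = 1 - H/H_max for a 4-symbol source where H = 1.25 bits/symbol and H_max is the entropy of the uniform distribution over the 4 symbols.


H_max = log2(K) = log2(4) = 2.0 bits/symbol. Redundancy = 1 - H/H_max = 1 - 1.25/2.0 = 1 - 0.625 = 0.375

0.375


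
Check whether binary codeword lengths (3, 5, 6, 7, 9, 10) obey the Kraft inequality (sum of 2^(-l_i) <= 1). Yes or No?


Kraft sum = sum(2^(-l_i)) = 0.1826, need <= 1. Result: satisfied (a binary prefix-free code with these lengths exists)

Yes


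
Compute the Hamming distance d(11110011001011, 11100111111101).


Count differing positions: . . . ^ . ^ . . ^ ^ . ^ ^ . = 6 differences

6


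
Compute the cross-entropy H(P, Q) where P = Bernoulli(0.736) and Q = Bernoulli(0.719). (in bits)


H(P,Q) = -p*log2(q) - (1-p)*log2(1-q). -0.736*log2(0.719) = 0.350289; -0.264*log2(0.281) = 0.483479. H(P,Q) = 0.350289 + 0.483479 = 0.8338

0.8338 bits


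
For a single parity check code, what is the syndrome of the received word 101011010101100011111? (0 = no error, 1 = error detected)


Syndrome = XOR of all bits = 1 XOR 0 XOR 1 XOR 0 XOR 1 XOR 1 XOR 0 XOR 1 XOR 0 XOR 1 XOR 0 XOR 1 XOR 1 XOR 0 XOR 0 XOR 0 XOR 1 XOR 1 XOR 1 XOR 1 XOR 1 = 1

1


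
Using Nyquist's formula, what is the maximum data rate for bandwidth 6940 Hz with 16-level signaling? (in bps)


Rate = 2 * B * log2(M) = 2 * 6940 * 4.0 = 55520.0

55520.0 bps


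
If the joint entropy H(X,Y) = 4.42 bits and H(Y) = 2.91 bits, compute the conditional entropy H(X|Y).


H(X|Y) = H(X,Y) - H(Y) = 4.42 - 2.91 = 1.51

1.51 bits


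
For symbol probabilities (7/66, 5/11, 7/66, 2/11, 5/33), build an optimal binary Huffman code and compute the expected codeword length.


Huffman construction (repeatedly merge the two least-probable nodes; each merge adds 1 bit to every symbol beneath it): 7/66 + 7/66 = 7/33; 5/33 + 2/11 = 1/3; 7/33 + 1/3 = 6/11; 5/11 + 6/11 = 1. Resulting codeword lengths (in the order the probabilities were given): (3, 1, 3, 3, 3). L_avg = sum(p_i * l_i) = 7/66*3 + 5/11*1 + 7/66*3 + 2/11*3 + 5/33*3 = 23/11 = 2.0909

2.0909 bits


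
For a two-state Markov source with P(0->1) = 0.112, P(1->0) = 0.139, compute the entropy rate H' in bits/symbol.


Stationary distribution: pi_0 = p10/(p01+p10) = 0.5538, pi_1 = 0.4462. Entropy rate H' = pi_0*H(p01) + pi_1*H(p10) = 0.5538*0.5059 + 0.4462*0.5816 = 0.5397

0.5397 bits/symbol


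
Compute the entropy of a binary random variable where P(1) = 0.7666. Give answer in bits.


H = -p*log2(p) - (1-p)*log2(1-p). -0.7666*log2(0.7666) = 0.293956; -0.2334*log2(0.2334) = 0.489935. H = 0.293956 + 0.489935 = 0.7839

0.7839 bits


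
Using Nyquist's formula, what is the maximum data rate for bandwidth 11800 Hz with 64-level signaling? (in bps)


Rate = 2 * B * log2(M) = 2 * 11800 * 6.0 = 141600.0

141600.0 bps


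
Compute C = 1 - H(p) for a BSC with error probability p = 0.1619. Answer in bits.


H(p) = -p*log2(p) - (1-p)*log2(1-p) = -0.1619*log2(0.1619) - 0.8381*log2(0.8381) = 0.425283 + 0.213553 = 0.6388. C = 1 - H(p) = 1 - 0.6388 = 0.3612

0.3612 bits


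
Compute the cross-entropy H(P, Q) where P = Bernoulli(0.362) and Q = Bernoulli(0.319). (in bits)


H(P,Q) = -p*log2(q) - (1-p)*log2(1-q). -0.362*log2(0.319) = 0.596711; -0.638*log2(0.681) = 0.353626. H(P,Q) = 0.596711 + 0.353626 = 0.9503

0.9503 bits


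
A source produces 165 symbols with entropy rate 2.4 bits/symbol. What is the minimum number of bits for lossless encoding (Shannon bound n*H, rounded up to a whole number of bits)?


Minimum bits >= n * H = 165 * 2.4 = 396.0, rounded up to a whole number of bits = 396

396 bits


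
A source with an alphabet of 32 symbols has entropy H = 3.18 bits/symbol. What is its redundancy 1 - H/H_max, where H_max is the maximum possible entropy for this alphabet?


H_max = log2(K) = log2(32) = 5.0 bits/symbol. Redundancy = 1 - H/H_max = 1 - 3.18/5.0 = 1 - 0.636 = 0.364

0.364


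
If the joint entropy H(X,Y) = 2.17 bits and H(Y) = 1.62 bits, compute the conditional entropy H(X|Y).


H(X|Y) = H(X,Y) - H(Y) = 2.17 - 1.62 = 0.55

0.55 bits


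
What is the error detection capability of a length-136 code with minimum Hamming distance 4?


Detection capability = d_min - 1 = 4 - 1 = 3

3 errors


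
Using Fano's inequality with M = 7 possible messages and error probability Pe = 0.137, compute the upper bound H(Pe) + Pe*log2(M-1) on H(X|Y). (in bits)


H(Pe) = -Pe*log2(Pe) - (1-Pe)*log2(1-Pe) = -0.137*log2(0.137) - 0.863*log2(0.863) = 0.392882 + 0.183446 = 0.5763. Pe*log2(M-1) = 0.137*log2(6) = 0.354140. Bound = H(Pe) + Pe*log2(M-1) = 0.392882 + 0.183446 + 0.354140 = 0.9305

0.9305 bits


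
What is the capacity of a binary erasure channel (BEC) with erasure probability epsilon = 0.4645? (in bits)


C = 1 - epsilon = 1 - 0.4645 = 0.5355

0.5355 bits


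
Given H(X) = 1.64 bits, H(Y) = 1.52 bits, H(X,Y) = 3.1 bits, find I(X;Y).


I(X;Y) = H(X) + H(Y) - H(X,Y) = 1.64 + 1.52 - 3.1 = 0.06

0.06 bits


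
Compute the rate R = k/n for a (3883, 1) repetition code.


Rate = k/n = 1/3883

1/3883


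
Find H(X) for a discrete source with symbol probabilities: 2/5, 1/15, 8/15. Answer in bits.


H = -sum(p_i * log2(p_i)). Terms: -(2/5)*log2(2/5) = 0.528771; -(1/15)*log2(1/15) = 0.260459; -(8/15)*log2(8/15) = 0.483675. H = 0.528771 + 0.260459 + 0.483675 = 1.2729

1.2729 bits


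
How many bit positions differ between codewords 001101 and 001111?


Count differing positions: . . . . ^ . = 1 differences

1


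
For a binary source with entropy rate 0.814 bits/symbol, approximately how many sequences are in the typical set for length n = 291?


log2|A_typical| = nH = 291 * 0.814 = 236.874, so |A_typical| ~ 2^236.874 = 2.024e+71

2.024e+71


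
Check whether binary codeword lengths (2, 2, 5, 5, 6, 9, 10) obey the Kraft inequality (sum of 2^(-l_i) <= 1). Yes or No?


Kraft sum = sum(2^(-l_i)) = 0.5811, need <= 1. Result: satisfied (a binary prefix-free code with these lengths exists)

Yes


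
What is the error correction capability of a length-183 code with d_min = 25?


Correction capability = floor((d-1)/2) = floor((25-1)/2) = 12

12 errors


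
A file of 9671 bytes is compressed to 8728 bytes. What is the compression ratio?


Ratio = original / compressed = 9671 / 8728 = 1.108

1.108


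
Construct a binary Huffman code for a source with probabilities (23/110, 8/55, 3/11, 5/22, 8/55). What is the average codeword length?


Huffman construction (repeatedly merge the two least-probable nodes; each merge adds 1 bit to every symbol beneath it): 8/55 + 8/55 = 16/55; 23/110 + 5/22 = 24/55; 3/11 + 16/55 = 31/55; 24/55 + 31/55 = 1. Resulting codeword lengths (in the order the probabilities were given): (2, 3, 2, 2, 3). L_avg = sum(p_i * l_i) = 23/110*2 + 8/55*3 + 3/11*2 + 5/22*2 + 8/55*3 = 126/55 = 2.2909

2.2909 bits


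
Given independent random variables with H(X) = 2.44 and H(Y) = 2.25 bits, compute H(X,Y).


For independent variables, H(X,Y) = H(X) + H(Y) = 2.44 + 2.25 = 4.69

4.69 bits


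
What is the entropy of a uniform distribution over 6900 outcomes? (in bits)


H = log2(n) = log2(6900) = 12.7524

12.7524 bits


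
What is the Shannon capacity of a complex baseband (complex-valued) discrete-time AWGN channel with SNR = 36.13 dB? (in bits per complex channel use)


SNR_linear = 10^(36.13/10) = 4102.041; C = log2(1 + SNR_linear) = log2(1 + 4102.041) = 12.0025

12.0025 bits/channel use


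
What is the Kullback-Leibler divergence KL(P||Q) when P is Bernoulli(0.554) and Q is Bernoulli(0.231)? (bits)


KL = p*log2(p/q) + (1-p)*log2((1-p)/(1-q)) = 0.554*log2(0.554/0.231) + 0.446*log2(0.446/0.769) = 0.3486

0.3486 bits


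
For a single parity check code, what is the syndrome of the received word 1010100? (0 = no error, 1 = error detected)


Syndrome = XOR of all bits = 1 XOR 0 XOR 1 XOR 0 XOR 1 XOR 0 XOR 0 = 1

1


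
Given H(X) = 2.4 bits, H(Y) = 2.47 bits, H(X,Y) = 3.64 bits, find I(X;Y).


I(X;Y) = H(X) + H(Y) - H(X,Y) = 2.4 + 2.47 - 3.64 = 1.23

1.23 bits


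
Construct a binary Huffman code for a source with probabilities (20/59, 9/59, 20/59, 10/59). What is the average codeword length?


Huffman construction (repeatedly merge the two least-probable nodes; each merge adds 1 bit to every symbol beneath it): 9/59 + 10/59 = 19/59; 19/59 + 20/59 = 39/59; 20/59 + 39/59 = 1. Resulting codeword lengths (in the order the probabilities were given): (2, 3, 1, 3). L_avg = sum(p_i * l_i) = 20/59*2 + 9/59*3 + 20/59*1 + 10/59*3 = 117/59 = 1.9831

1.9831 bits


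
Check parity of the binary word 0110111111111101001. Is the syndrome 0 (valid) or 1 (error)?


Syndrome = XOR of all bits = 0 XOR 1 XOR 1 XOR 0 XOR 1 XOR 1 XOR 1 XOR 1 XOR 1 XOR 1 XOR 1 XOR 1 XOR 1 XOR 1 XOR 0 XOR 1 XOR 0 XOR 0 XOR 1 = 0

0


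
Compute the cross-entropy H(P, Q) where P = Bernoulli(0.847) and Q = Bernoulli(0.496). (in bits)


H(P,Q) = -p*log2(q) - (1-p)*log2(1-q). -0.847*log2(0.496) = 0.856815; -0.153*log2(0.504) = 0.151241. H(P,Q) = 0.856815 + 0.151241 = 1.0081

1.0081 bits


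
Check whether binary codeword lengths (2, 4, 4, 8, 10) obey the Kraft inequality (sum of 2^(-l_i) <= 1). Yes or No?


Kraft sum = sum(2^(-l_i)) = 0.3799, need <= 1. Result: satisfied (a binary prefix-free code with these lengths exists)

Yes


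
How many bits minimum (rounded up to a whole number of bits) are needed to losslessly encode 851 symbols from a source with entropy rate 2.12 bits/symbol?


Minimum bits >= n * H = 851 * 2.12 = 1804.12, rounded up to a whole number of bits = 1805

1805 bits


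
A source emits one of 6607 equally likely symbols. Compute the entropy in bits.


H = log2(n) = log2(6607) = 12.6898

12.6898 bits


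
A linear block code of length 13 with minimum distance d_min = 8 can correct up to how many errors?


Correction capability = floor((d-1)/2) = floor((8-1)/2) = 3

3 errors


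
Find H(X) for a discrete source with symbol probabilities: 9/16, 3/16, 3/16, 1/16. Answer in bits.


H = -sum(p_i * log2(p_i)). Terms: -(9/16)*log2(9/16) = 0.466917; -(3/16)*log2(3/16) = 0.452820; -(3/16)*log2(3/16) = 0.452820; -(1/16)*log2(1/16) = 0.250000. H = 0.466917 + 0.452820 + 0.452820 + 0.250000 = 1.6226

1.6226 bits


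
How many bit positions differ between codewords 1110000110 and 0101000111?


Count differing positions: ^ . ^ ^ . . . . . ^ = 4 differences

4


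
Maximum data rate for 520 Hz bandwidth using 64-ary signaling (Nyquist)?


Rate = 2 * B * log2(M) = 2 * 520 * 6.0 = 6240.0

6240.0 bps


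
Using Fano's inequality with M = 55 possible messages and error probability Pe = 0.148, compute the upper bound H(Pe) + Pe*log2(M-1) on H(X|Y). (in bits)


H(Pe) = -Pe*log2(Pe) - (1-Pe)*log2(1-Pe) = -0.148*log2(0.148) - 0.852*log2(0.852) = 0.407937 + 0.196876 = 0.6048. Pe*log2(M-1) = 0.148*log2(54) = 0.851723. Bound = H(Pe) + Pe*log2(M-1) = 0.407937 + 0.196876 + 0.851723 = 1.4565

1.4565 bits


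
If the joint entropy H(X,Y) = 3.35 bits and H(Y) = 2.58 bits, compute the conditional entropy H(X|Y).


H(X|Y) = H(X,Y) - H(Y) = 3.35 - 2.58 = 0.77

0.77 bits


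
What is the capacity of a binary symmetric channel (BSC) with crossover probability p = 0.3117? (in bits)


H(p) = -p*log2(p) - (1-p)*log2(1-p) = -0.3117*log2(0.3117) - 0.6883*log2(0.6883) = 0.524208 + 0.370918 = 0.8951. C = 1 - H(p) = 1 - 0.8951 = 0.1049

0.1049 bits


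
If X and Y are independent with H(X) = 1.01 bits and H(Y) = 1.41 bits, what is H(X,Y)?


For independent variables, H(X,Y) = H(X) + H(Y) = 1.01 + 1.41 = 2.42

2.42 bits


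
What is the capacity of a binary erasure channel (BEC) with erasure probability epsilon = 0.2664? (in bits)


C = 1 - epsilon = 1 - 0.2664 = 0.7336

0.7336 bits


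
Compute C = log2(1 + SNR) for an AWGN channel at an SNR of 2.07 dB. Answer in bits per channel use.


SNR_linear = 10^(2.07/10) = 1.6106; C = log2(1 + SNR_linear) = log2(1 + 1.6106) = 1.3844

1.3844 bits/channel use


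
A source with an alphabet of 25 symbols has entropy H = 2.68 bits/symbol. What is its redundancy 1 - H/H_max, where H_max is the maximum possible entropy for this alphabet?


H_max = log2(K) = log2(25) = 4.6439 bits/symbol. Redundancy = 1 - H/H_max = 1 - 2.68/4.6439 = 1 - 0.5771 = 0.4229

0.4229


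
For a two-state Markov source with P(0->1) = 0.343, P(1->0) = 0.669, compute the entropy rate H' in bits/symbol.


Stationary distribution: pi_0 = p10/(p01+p10) = 0.6611, pi_1 = 0.3389. Entropy rate H' = pi_0*H(p01) + pi_1*H(p10) = 0.6611*0.9277 + 0.3389*0.9159 = 0.9237

0.9237 bits/symbol


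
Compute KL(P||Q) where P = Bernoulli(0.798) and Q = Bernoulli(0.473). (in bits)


KL = p*log2(p/q) + (1-p)*log2((1-p)/(1-q)) = 0.798*log2(0.798/0.473) + 0.202*log2(0.202/0.527) = 0.3227

0.3227 bits


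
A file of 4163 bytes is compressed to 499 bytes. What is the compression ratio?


Ratio = original / compressed = 4163 / 499 = 8.3427

8.3427


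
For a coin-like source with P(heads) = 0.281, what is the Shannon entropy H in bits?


H = -p*log2(p) - (1-p)*log2(1-p). -0.281*log2(0.281) = 0.514612; -0.719*log2(0.719) = 0.342198. H = 0.514612 + 0.342198 = 0.8568

0.8568 bits


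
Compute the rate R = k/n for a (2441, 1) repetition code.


Rate = k/n = 1/2441

1/2441


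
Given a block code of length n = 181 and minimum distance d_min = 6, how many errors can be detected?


Detection capability = d_min - 1 = 6 - 1 = 5

5 errors


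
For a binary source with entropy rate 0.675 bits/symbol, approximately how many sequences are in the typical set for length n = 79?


log2|A_typical| = nH = 79 * 0.675 = 53.325, so |A_typical| ~ 2^53.325 = 1.128e+16

1.128e+16


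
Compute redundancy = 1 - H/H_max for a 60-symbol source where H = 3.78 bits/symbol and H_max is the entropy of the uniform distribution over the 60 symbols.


H_max = log2(K) = log2(60) = 5.9069 bits/symbol. Redundancy = 1 - H/H_max = 1 - 3.78/5.9069 = 1 - 0.6399 = 0.3601

0.3601


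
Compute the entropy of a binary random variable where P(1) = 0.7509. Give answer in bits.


H = -p*log2(p) - (1-p)*log2(1-p). -0.7509*log2(0.7509) = 0.310352; -0.2491*log2(0.2491) = 0.499496. H = 0.310352 + 0.499496 = 0.8098

0.8098 bits


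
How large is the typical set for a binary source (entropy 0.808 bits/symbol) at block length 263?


log2|A_typical| = nH = 263 * 0.808 = 212.504, so |A_typical| ~ 2^212.504 = 9.334e+63

9.334e+63


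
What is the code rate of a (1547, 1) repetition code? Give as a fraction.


Rate = k/n = 1/1547

1/1547


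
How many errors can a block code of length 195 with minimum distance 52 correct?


Correction capability = floor((d-1)/2) = floor((52-1)/2) = 25

25 errors


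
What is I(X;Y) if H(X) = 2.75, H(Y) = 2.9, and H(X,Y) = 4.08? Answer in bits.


I(X;Y) = H(X) + H(Y) - H(X,Y) = 2.75 + 2.9 - 4.08 = 1.57

1.57 bits


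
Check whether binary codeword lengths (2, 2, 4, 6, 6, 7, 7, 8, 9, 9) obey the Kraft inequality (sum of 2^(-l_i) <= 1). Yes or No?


Kraft sum = sum(2^(-l_i)) = 0.6172, need <= 1. Result: satisfied (a binary prefix-free code with these lengths exists)

Yes


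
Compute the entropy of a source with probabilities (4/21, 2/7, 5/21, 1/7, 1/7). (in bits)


H = -sum(p_i * log2(p_i)). Terms: -(4/21)*log2(4/21) = 0.455680; -(2/7)*log2(2/7) = 0.516387; -(5/21)*log2(5/21) = 0.492950; -(1/7)*log2(1/7) = 0.401051; -(1/7)*log2(1/7) = 0.401051. H = 0.455680 + 0.516387 + 0.492950 + 0.401051 + 0.401051 = 2.2671

2.2671 bits


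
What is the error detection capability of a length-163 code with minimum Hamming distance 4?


Detection capability = d_min - 1 = 4 - 1 = 3

3 errors


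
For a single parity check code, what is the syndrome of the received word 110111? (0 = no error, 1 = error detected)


Syndrome = XOR of all bits = 1 XOR 1 XOR 0 XOR 1 XOR 1 XOR 1 = 1

1


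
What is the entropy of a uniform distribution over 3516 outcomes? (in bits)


H = log2(n) = log2(3516) = 11.7797

11.7797 bits


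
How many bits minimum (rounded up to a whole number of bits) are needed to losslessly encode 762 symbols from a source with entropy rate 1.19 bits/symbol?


Minimum bits >= n * H = 762 * 1.19 = 906.78, rounded up to a whole number of bits = 907

907 bits


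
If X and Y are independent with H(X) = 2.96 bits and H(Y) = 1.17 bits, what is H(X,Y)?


For independent variables, H(X,Y) = H(X) + H(Y) = 2.96 + 1.17 = 4.13

4.13 bits
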